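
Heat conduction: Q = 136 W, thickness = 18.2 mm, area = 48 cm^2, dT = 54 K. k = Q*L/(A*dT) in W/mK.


k = 136*18.2/1000/(48/10000*54) = 9.55 W/mK

9.55


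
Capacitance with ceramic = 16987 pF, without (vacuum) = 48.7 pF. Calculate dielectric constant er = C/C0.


er = 16987 / 48.7 = 348.81

348.81


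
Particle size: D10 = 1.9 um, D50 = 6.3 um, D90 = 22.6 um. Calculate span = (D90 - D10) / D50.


Span = (22.6 - 1.9) / 6.3 = 20.7 / 6.3 = 3.286

3.286


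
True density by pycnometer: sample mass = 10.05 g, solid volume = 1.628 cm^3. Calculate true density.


TD = 10.05 / 1.628 = 6.173 g/cm^3

6.173


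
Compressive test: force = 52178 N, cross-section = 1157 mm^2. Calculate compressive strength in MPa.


CS = 52178 / 1157 = 45.1 MPa

45.1


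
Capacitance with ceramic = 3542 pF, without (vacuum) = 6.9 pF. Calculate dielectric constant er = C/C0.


er = 3542 / 6.9 = 513.33

513.33


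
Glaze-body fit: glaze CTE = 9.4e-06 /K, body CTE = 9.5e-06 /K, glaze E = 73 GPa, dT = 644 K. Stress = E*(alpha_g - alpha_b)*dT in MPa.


Stress = 73*1000*(9.4e-06 - 9.5e-06)*644 = -4.7 MPa

-4.7


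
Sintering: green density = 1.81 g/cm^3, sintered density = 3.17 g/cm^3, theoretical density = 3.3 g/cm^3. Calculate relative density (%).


Relative = 3.17 / 3.3 * 100 = 96.1%

96.1


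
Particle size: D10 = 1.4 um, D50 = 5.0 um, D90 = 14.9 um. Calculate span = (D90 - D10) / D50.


Span = (14.9 - 1.4) / 5.0 = 13.5 / 5.0 = 2.7

2.7


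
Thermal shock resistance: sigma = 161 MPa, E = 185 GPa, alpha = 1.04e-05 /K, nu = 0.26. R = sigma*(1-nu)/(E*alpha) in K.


R = 161*(1-0.26)/(185*1000*1.04e-05) = 62 K

62


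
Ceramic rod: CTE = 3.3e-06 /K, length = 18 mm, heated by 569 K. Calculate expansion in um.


dL = 3.3e-06 * 18 * 569 * 1000 = 33.799 um

33.799


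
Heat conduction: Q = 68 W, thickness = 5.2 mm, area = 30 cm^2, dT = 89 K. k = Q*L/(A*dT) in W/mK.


k = 68*5.2/1000/(30/10000*89) = 1.32 W/mK

1.32


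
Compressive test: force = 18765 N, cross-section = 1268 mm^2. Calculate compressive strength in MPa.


CS = 18765 / 1268 = 14.8 MPa

14.8


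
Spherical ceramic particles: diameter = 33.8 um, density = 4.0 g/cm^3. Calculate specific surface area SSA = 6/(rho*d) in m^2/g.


SSA = 6 / (4.0 * 33.8) = 0.044 m^2/g

0.044


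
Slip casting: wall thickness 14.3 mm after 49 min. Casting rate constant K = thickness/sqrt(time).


K = 14.3 / sqrt(49) = 14.3 / 7.0 = 2.043 mm/min^0.5

2.043


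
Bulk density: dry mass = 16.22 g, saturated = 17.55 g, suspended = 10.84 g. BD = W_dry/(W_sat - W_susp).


BD = 16.22 / (17.55 - 10.84) = 16.22 / 6.71 = 2.417 g/cm^3

2.417


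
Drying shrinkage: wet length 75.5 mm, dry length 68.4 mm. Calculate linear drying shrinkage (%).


DS = (75.5 - 68.4) / 75.5 * 100 = 9.4%

9.4


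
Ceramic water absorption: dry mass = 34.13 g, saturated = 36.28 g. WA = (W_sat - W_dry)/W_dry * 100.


WA = (36.28 - 34.13) / 34.13 * 100 = 6.3%

6.3


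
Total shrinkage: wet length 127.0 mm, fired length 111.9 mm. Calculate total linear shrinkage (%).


TS = (127.0 - 111.9) / 127.0 * 100 = 11.89%

11.89


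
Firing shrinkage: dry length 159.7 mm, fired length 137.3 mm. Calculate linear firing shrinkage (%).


FS = (159.7 - 137.3) / 159.7 * 100 = 14.03%

14.03


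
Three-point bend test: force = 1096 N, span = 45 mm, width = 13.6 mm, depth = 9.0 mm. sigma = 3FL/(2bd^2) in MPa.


sigma = 3*1096*45/(2*13.6*9.0^2) = 67.2 MPa

67.2


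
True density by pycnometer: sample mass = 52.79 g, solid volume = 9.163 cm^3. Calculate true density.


TD = 52.79 / 9.163 = 5.761 g/cm^3

5.761


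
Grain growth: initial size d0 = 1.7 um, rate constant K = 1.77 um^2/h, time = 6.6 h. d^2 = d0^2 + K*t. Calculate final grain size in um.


d^2 = 1.7^2 + 1.77*6.6 = 14.572
d = sqrt(14.572) = 3.82 um

3.82


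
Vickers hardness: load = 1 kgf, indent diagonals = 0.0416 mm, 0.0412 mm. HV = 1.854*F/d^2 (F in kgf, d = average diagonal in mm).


d_avg = (0.0416+0.0412)/2 = 0.0414 mm
HV = 1.854*1/0.0414^2 = 1082

1082


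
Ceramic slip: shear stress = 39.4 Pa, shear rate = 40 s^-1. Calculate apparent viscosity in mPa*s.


eta = tau/gamma * 1000 = 39.4/40 * 1000 = 985.0 mPa*s

985.0


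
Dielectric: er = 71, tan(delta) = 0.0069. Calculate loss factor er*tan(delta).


Loss = 71 * 0.0069 = 0.49

0.49


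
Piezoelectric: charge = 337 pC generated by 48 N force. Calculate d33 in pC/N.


d33 = 337 / 48 = 7.0 pC/N

7.0


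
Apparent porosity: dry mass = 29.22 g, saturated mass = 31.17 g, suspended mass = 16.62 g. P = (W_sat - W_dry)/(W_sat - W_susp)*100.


P = (31.17 - 29.22) / (31.17 - 16.62) * 100 = 1.95 / 14.55 * 100 = 13.4%

13.4


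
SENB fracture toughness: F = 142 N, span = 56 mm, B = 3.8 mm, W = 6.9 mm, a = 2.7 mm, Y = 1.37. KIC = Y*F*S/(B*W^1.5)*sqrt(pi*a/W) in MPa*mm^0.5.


KIC = 1.37*142*56/(3.8*6.9^1.5)*sqrt(pi*2.7/6.9) = 175.38

175.38


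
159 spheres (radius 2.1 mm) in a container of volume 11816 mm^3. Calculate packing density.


V_sphere = 4/3*pi*2.1^3 = 38.7924 mm^3
Total V = 159*38.7924 = 6167.9916 mm^3
PD = 6167.9916 / 11816 = 0.522

0.522


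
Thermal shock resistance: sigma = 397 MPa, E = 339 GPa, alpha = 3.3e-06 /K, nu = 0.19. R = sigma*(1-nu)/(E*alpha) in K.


R = 397*(1-0.19)/(339*1000*3.3e-06) = 287 K

287


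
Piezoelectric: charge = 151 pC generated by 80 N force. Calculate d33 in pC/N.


d33 = 151 / 80 = 1.9 pC/N

1.9


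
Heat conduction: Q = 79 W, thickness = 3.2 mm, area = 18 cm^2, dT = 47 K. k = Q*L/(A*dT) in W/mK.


k = 79*3.2/1000/(18/10000*47) = 2.99 W/mK

2.99


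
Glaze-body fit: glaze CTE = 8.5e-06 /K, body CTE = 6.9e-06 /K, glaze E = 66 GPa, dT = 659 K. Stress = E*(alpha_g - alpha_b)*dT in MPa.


Stress = 66*1000*(8.5e-06 - 6.9e-06)*659 = 69.6 MPa

69.6


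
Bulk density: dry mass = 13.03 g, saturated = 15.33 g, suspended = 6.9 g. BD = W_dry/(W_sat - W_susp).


BD = 13.03 / (15.33 - 6.9) = 13.03 / 8.43 = 1.546 g/cm^3

1.546


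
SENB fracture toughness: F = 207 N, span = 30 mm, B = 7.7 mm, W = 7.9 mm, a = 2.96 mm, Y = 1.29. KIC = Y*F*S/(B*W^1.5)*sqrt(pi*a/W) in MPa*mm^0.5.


KIC = 1.29*207*30/(7.7*7.9^1.5)*sqrt(pi*2.96/7.9) = 50.83

50.83


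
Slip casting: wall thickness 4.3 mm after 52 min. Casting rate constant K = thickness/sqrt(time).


K = 4.3 / sqrt(52) = 4.3 / 7.2111 = 0.596 mm/min^0.5

0.596


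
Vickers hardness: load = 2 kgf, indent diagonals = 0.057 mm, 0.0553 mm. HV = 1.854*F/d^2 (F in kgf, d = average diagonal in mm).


d_avg = (0.057+0.0553)/2 = 0.05615 mm
HV = 1.854*2/0.05615^2 = 1176

1176


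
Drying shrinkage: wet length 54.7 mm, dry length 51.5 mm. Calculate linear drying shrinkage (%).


DS = (54.7 - 51.5) / 54.7 * 100 = 5.85%

5.85


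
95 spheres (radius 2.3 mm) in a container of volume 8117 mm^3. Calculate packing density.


V_sphere = 4/3*pi*2.3^3 = 50.965 mm^3
Total V = 95*50.965 = 4841.675 mm^3
PD = 4841.675 / 8117 = 0.596

0.596


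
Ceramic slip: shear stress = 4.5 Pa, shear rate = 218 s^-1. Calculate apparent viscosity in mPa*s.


eta = tau/gamma * 1000 = 4.5/218 * 1000 = 20.6 mPa*s

20.6


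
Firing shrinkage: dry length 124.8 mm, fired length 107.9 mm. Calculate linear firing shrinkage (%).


FS = (124.8 - 107.9) / 124.8 * 100 = 13.54%

13.54


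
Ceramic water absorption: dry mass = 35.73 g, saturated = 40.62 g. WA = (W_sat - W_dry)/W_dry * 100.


WA = (40.62 - 35.73) / 35.73 * 100 = 13.69%

13.69


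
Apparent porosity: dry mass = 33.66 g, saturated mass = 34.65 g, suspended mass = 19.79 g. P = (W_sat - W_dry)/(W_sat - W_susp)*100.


P = (34.65 - 33.66) / (34.65 - 19.79) * 100 = 0.99 / 14.86 * 100 = 6.7%

6.7


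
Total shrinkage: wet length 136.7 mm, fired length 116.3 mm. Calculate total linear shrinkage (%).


TS = (136.7 - 116.3) / 136.7 * 100 = 14.92%

14.92


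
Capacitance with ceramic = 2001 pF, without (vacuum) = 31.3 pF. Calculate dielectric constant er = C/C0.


er = 2001 / 31.3 = 63.93

63.93


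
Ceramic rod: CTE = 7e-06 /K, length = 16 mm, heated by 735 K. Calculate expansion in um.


dL = 7e-06 * 16 * 735 * 1000 = 82.32 um

82.32


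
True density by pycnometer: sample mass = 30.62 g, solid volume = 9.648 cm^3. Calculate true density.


TD = 30.62 / 9.648 = 3.174 g/cm^3

3.174


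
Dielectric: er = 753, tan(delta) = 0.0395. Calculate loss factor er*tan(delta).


Loss = 753 * 0.0395 = 29.744

29.744


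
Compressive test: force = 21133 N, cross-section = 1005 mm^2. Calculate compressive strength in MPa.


CS = 21133 / 1005 = 21.0 MPa

21.0


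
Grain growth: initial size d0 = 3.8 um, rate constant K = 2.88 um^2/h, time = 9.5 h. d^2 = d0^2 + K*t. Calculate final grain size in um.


d^2 = 3.8^2 + 2.88*9.5 = 41.8
d = sqrt(41.8) = 6.47 um

6.47


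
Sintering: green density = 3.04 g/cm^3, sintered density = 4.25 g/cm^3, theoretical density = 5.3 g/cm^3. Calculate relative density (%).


Relative = 4.25 / 5.3 * 100 = 80.2%

80.2


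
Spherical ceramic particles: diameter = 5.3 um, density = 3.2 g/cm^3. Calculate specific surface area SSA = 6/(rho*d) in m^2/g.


SSA = 6 / (3.2 * 5.3) = 0.354 m^2/g

0.354


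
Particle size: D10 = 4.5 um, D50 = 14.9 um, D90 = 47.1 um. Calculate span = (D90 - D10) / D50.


Span = (47.1 - 4.5) / 14.9 = 42.6 / 14.9 = 2.859

2.859


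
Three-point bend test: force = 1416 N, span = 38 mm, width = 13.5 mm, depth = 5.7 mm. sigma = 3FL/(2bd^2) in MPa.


sigma = 3*1416*38/(2*13.5*5.7^2) = 184.0 MPa

184.0


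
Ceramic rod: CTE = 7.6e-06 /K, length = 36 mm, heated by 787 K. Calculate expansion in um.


dL = 7.6e-06 * 36 * 787 * 1000 = 215.323 um

215.323


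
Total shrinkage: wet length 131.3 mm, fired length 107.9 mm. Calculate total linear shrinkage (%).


TS = (131.3 - 107.9) / 131.3 * 100 = 17.82%

17.82


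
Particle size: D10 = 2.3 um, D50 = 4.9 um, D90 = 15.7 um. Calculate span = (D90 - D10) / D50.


Span = (15.7 - 2.3) / 4.9 = 13.4 / 4.9 = 2.735

2.735


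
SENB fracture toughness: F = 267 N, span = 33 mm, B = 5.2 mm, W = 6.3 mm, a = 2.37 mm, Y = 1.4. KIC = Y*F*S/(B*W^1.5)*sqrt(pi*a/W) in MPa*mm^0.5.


KIC = 1.4*267*33/(5.2*6.3^1.5)*sqrt(pi*2.37/6.3) = 163.09

163.09


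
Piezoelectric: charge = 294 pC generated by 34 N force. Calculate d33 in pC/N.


d33 = 294 / 34 = 8.6 pC/N

8.6


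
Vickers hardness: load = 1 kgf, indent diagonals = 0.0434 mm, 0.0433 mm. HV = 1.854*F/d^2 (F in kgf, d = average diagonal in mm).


d_avg = (0.0434+0.0433)/2 = 0.04335 mm
HV = 1.854*1/0.04335^2 = 987

987


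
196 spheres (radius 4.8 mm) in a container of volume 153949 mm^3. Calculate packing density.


V_sphere = 4/3*pi*4.8^3 = 463.2467 mm^3
Total V = 196*463.2467 = 90796.3532 mm^3
PD = 90796.3532 / 153949 = 0.59

0.59


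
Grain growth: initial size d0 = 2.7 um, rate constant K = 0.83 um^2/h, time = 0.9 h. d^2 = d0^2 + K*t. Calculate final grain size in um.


d^2 = 2.7^2 + 0.83*0.9 = 8.037
d = sqrt(8.037) = 2.83 um

2.83


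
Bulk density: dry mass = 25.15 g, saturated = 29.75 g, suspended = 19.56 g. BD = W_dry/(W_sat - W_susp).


BD = 25.15 / (29.75 - 19.56) = 25.15 / 10.19 = 2.468 g/cm^3

2.468


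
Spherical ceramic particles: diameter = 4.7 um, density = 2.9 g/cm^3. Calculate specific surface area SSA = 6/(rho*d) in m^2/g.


SSA = 6 / (2.9 * 4.7) = 0.44 m^2/g

0.44


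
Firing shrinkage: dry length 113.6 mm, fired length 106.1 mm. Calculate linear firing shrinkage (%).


FS = (113.6 - 106.1) / 113.6 * 100 = 6.6%

6.6


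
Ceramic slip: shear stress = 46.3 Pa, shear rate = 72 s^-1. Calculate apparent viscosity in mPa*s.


eta = tau/gamma * 1000 = 46.3/72 * 1000 = 643.1 mPa*s

643.1


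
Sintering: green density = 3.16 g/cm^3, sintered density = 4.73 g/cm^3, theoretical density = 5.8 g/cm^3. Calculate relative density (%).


Relative = 4.73 / 5.8 * 100 = 81.6%

81.6


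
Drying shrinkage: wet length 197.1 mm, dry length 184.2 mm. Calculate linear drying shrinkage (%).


DS = (197.1 - 184.2) / 197.1 * 100 = 6.54%

6.54


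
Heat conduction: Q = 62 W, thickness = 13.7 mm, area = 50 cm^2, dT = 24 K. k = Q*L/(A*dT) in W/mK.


k = 62*13.7/1000/(50/10000*24) = 7.08 W/mK

7.08


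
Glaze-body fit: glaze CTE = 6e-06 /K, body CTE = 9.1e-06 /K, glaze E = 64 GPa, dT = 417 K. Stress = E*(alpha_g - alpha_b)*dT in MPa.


Stress = 64*1000*(6e-06 - 9.1e-06)*417 = -82.7 MPa

-82.7


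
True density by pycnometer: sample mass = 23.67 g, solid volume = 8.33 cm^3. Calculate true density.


TD = 23.67 / 8.33 = 2.842 g/cm^3

2.842


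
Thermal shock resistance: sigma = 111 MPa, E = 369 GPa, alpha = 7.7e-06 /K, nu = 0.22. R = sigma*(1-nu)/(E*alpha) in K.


R = 111*(1-0.22)/(369*1000*7.7e-06) = 30 K

30


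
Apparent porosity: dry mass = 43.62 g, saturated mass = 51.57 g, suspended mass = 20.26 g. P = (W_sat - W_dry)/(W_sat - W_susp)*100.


P = (51.57 - 43.62) / (51.57 - 20.26) * 100 = 7.95 / 31.31 * 100 = 25.4%

25.4


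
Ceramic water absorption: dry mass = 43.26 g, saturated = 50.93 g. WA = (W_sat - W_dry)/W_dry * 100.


WA = (50.93 - 43.26) / 43.26 * 100 = 17.73%

17.73


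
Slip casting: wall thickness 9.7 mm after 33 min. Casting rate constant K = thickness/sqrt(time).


K = 9.7 / sqrt(33) = 9.7 / 5.7446 = 1.689 mm/min^0.5

1.689


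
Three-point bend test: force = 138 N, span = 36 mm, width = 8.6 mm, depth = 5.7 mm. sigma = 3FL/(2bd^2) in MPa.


sigma = 3*138*36/(2*8.6*5.7^2) = 26.7 MPa

26.7


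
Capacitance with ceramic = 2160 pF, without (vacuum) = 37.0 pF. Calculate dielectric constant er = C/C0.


er = 2160 / 37.0 = 58.38

58.38


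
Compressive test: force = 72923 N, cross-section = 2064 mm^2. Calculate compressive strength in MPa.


CS = 72923 / 2064 = 35.3 MPa

35.3


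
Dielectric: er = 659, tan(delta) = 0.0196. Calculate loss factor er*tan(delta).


Loss = 659 * 0.0196 = 12.916

12.916


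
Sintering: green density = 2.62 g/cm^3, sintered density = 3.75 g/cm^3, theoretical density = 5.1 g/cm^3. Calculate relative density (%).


Relative = 3.75 / 5.1 * 100 = 73.5%

73.5


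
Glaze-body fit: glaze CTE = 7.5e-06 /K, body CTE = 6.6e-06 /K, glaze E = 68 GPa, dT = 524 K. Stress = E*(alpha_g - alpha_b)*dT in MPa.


Stress = 68*1000*(7.5e-06 - 6.6e-06)*524 = 32.1 MPa

32.1


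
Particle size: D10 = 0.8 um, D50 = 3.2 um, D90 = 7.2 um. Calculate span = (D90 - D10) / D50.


Span = (7.2 - 0.8) / 3.2 = 6.4 / 3.2 = 2.0

2.0


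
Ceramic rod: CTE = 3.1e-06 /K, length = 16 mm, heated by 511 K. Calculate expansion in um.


dL = 3.1e-06 * 16 * 511 * 1000 = 25.346 um

25.346


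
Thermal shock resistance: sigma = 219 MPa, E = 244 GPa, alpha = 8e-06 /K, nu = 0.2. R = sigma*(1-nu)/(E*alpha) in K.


R = 219*(1-0.2)/(244*1000*8e-06) = 90 K

90


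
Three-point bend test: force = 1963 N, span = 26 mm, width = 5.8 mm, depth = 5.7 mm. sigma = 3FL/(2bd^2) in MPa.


sigma = 3*1963*26/(2*5.8*5.7^2) = 406.3 MPa

406.3


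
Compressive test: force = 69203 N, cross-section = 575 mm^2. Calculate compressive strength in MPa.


CS = 69203 / 575 = 120.4 MPa

120.4


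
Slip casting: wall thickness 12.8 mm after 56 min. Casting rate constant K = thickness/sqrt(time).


K = 12.8 / sqrt(56) = 12.8 / 7.4833 = 1.71 mm/min^0.5

1.71


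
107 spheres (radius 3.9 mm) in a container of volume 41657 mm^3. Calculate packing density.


V_sphere = 4/3*pi*3.9^3 = 248.4748 mm^3
Total V = 107*248.4748 = 26586.8036 mm^3
PD = 26586.8036 / 41657 = 0.638

0.638


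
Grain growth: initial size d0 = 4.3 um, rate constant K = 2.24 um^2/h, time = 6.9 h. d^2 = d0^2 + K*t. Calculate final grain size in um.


d^2 = 4.3^2 + 2.24*6.9 = 33.946
d = sqrt(33.946) = 5.83 um

5.83


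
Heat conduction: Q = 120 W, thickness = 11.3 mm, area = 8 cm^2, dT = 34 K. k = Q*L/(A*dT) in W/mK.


k = 120*11.3/1000/(8/10000*34) = 49.85 W/mK

49.85


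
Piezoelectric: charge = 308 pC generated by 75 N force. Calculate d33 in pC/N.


d33 = 308 / 75 = 4.1 pC/N

4.1


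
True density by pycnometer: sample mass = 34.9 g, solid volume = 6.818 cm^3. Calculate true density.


TD = 34.9 / 6.818 = 5.119 g/cm^3

5.119


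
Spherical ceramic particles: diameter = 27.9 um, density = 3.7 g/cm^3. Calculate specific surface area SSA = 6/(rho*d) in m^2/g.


SSA = 6 / (3.7 * 27.9) = 0.058 m^2/g

0.058


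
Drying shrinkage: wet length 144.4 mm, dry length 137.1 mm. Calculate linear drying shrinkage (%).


DS = (144.4 - 137.1) / 144.4 * 100 = 5.06%

5.06


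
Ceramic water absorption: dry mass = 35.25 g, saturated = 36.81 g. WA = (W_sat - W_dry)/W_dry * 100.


WA = (36.81 - 35.25) / 35.25 * 100 = 4.43%

4.43


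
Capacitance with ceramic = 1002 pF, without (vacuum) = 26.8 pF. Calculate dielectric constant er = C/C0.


er = 1002 / 26.8 = 37.39

37.39


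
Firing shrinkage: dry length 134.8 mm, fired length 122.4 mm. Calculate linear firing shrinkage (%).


FS = (134.8 - 122.4) / 134.8 * 100 = 9.2%

9.2


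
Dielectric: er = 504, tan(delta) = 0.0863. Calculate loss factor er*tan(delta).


Loss = 504 * 0.0863 = 43.495

43.495


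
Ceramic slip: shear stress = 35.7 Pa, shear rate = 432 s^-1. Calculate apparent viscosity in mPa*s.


eta = tau/gamma * 1000 = 35.7/432 * 1000 = 82.6 mPa*s

82.6


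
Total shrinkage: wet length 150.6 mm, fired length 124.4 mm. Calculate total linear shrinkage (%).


TS = (150.6 - 124.4) / 150.6 * 100 = 17.4%

17.4


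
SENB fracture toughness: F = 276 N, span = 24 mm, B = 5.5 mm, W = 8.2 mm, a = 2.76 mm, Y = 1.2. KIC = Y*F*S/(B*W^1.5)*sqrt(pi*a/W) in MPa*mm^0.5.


KIC = 1.2*276*24/(5.5*8.2^1.5)*sqrt(pi*2.76/8.2) = 63.29

63.29


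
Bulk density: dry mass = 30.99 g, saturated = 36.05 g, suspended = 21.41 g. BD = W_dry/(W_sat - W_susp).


BD = 30.99 / (36.05 - 21.41) = 30.99 / 14.64 = 2.117 g/cm^3

2.117


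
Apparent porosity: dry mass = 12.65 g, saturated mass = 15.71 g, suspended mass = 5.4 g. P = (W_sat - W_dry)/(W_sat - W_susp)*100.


P = (15.71 - 12.65) / (15.71 - 5.4) * 100 = 3.06 / 10.31 * 100 = 29.7%

29.7


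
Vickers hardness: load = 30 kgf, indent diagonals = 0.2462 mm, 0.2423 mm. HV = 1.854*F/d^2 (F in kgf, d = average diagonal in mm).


d_avg = (0.2462+0.2423)/2 = 0.24425 mm
HV = 1.854*30/0.24425^2 = 932

932


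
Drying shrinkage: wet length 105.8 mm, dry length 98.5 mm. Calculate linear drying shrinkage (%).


DS = (105.8 - 98.5) / 105.8 * 100 = 6.9%

6.9


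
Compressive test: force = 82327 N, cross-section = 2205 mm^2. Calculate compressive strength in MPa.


CS = 82327 / 2205 = 37.3 MPa

37.3


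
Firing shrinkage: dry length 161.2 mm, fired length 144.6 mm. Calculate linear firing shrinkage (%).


FS = (161.2 - 144.6) / 161.2 * 100 = 10.3%

10.3


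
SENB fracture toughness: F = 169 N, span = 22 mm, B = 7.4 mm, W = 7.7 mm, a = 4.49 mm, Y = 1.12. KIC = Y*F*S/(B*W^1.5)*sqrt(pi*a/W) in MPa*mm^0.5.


KIC = 1.12*169*22/(7.4*7.7^1.5)*sqrt(pi*4.49/7.7) = 35.65

35.65


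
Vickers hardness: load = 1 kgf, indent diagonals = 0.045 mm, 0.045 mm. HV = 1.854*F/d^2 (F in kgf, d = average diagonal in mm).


d_avg = (0.045+0.045)/2 = 0.045 mm
HV = 1.854*1/0.045^2 = 916

916


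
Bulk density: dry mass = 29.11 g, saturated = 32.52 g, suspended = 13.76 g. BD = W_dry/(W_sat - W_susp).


BD = 29.11 / (32.52 - 13.76) = 29.11 / 18.76 = 1.552 g/cm^3

1.552


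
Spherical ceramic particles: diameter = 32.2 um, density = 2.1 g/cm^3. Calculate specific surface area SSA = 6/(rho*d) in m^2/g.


SSA = 6 / (2.1 * 32.2) = 0.089 m^2/g

0.089


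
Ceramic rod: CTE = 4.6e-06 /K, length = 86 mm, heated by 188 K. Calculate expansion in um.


dL = 4.6e-06 * 86 * 188 * 1000 = 74.373 um

74.373


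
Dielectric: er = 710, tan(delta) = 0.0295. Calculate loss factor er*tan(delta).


Loss = 710 * 0.0295 = 20.945

20.945


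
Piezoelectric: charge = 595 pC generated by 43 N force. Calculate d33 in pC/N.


d33 = 595 / 43 = 13.8 pC/N

13.8


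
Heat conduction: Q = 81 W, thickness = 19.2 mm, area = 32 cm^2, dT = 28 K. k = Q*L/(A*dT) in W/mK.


k = 81*19.2/1000/(32/10000*28) = 17.36 W/mK

17.36


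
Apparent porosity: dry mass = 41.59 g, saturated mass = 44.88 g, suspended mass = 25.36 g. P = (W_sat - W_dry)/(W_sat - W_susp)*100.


P = (44.88 - 41.59) / (44.88 - 25.36) * 100 = 3.29 / 19.52 * 100 = 16.9%

16.9


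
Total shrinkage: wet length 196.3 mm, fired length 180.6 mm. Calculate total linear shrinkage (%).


TS = (196.3 - 180.6) / 196.3 * 100 = 8.0%

8.0


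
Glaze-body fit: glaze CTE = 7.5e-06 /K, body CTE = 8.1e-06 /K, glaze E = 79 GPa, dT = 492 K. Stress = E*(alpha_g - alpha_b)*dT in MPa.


Stress = 79*1000*(7.5e-06 - 8.1e-06)*492 = -23.3 MPa

-23.3


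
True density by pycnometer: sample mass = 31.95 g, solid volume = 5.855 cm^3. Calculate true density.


TD = 31.95 / 5.855 = 5.457 g/cm^3

5.457


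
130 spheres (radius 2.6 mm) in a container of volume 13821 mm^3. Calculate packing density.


V_sphere = 4/3*pi*2.6^3 = 73.6222 mm^3
Total V = 130*73.6222 = 9570.886 mm^3
PD = 9570.886 / 13821 = 0.692

0.692


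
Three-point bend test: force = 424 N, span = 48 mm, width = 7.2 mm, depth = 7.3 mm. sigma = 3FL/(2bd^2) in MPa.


sigma = 3*424*48/(2*7.2*7.3^2) = 79.6 MPa

79.6


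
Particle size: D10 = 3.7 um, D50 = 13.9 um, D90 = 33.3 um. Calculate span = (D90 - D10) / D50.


Span = (33.3 - 3.7) / 13.9 = 29.6 / 13.9 = 2.129

2.129


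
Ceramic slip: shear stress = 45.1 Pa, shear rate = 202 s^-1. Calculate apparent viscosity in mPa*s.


eta = tau/gamma * 1000 = 45.1/202 * 1000 = 223.3 mPa*s

223.3


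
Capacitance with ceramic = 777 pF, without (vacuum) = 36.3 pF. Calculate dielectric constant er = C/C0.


er = 777 / 36.3 = 21.4

21.4


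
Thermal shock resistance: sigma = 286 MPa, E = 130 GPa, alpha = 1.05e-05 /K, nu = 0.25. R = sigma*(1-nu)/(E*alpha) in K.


R = 286*(1-0.25)/(130*1000*1.05e-05) = 157 K

157


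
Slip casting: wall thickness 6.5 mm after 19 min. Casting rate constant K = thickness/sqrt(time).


K = 6.5 / sqrt(19) = 6.5 / 4.3589 = 1.491 mm/min^0.5

1.491


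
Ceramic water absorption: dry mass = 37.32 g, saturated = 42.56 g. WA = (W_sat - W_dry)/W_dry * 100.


WA = (42.56 - 37.32) / 37.32 * 100 = 14.04%

14.04


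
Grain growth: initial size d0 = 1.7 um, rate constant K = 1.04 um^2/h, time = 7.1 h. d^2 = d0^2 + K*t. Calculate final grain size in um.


d^2 = 1.7^2 + 1.04*7.1 = 10.274
d = sqrt(10.274) = 3.21 um

3.21


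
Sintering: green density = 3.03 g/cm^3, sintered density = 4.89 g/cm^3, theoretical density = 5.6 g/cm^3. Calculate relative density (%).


Relative = 4.89 / 5.6 * 100 = 87.3%

87.3


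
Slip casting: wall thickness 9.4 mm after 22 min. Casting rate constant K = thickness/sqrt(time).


K = 9.4 / sqrt(22) = 9.4 / 4.6904 = 2.004 mm/min^0.5

2.004


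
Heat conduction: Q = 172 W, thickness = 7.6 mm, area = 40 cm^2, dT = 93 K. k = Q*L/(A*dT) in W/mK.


k = 172*7.6/1000/(40/10000*93) = 3.51 W/mK

3.51


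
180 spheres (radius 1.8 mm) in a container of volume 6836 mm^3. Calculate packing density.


V_sphere = 4/3*pi*1.8^3 = 24.429 mm^3
Total V = 180*24.429 = 4397.22 mm^3
PD = 4397.22 / 6836 = 0.643

0.643


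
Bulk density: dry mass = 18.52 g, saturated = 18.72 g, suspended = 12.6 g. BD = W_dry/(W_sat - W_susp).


BD = 18.52 / (18.72 - 12.6) = 18.52 / 6.12 = 3.026 g/cm^3

3.026


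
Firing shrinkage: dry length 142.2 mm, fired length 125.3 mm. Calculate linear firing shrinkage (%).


FS = (142.2 - 125.3) / 142.2 * 100 = 11.88%

11.88


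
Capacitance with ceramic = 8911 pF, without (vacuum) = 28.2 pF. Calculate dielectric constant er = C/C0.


er = 8911 / 28.2 = 315.99

315.99


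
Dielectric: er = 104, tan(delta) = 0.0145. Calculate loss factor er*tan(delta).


Loss = 104 * 0.0145 = 1.508

1.508


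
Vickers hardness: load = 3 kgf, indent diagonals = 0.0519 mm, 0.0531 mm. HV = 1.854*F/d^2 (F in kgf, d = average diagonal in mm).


d_avg = (0.0519+0.0531)/2 = 0.0525 mm
HV = 1.854*3/0.0525^2 = 2018

2018


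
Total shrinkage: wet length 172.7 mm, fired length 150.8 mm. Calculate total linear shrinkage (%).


TS = (172.7 - 150.8) / 172.7 * 100 = 12.68%

12.68


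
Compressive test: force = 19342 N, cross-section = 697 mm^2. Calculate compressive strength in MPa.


CS = 19342 / 697 = 27.8 MPa

27.8


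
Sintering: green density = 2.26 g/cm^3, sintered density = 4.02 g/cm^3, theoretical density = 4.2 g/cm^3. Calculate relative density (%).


Relative = 4.02 / 4.2 * 100 = 95.7%

95.7


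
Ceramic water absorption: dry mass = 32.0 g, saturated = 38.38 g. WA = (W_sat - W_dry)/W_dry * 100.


WA = (38.38 - 32.0) / 32.0 * 100 = 19.94%

19.94


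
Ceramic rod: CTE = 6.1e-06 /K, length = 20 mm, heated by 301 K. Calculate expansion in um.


dL = 6.1e-06 * 20 * 301 * 1000 = 36.722 um

36.722


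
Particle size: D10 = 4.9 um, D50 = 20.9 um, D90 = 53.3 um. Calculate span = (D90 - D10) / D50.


Span = (53.3 - 4.9) / 20.9 = 48.4 / 20.9 = 2.316

2.316


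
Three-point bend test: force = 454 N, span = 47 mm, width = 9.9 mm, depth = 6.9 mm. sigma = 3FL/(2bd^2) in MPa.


sigma = 3*454*47/(2*9.9*6.9^2) = 67.9 MPa

67.9


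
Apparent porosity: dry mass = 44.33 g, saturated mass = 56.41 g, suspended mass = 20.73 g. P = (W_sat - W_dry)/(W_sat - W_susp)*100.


P = (56.41 - 44.33) / (56.41 - 20.73) * 100 = 12.08 / 35.68 * 100 = 33.9%

33.9


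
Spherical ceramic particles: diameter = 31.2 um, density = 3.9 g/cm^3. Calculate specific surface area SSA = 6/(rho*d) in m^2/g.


SSA = 6 / (3.9 * 31.2) = 0.049 m^2/g

0.049


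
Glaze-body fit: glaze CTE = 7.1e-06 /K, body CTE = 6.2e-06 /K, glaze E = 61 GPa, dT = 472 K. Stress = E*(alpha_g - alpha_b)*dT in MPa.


Stress = 61*1000*(7.1e-06 - 6.2e-06)*472 = 25.9 MPa

25.9


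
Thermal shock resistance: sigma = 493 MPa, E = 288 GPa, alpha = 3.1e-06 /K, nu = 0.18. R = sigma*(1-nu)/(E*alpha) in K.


R = 493*(1-0.18)/(288*1000*3.1e-06) = 453 K

453


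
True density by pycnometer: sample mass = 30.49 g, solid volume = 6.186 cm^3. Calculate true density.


TD = 30.49 / 6.186 = 4.929 g/cm^3

4.929


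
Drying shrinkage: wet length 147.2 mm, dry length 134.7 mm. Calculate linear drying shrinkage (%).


DS = (147.2 - 134.7) / 147.2 * 100 = 8.49%

8.49


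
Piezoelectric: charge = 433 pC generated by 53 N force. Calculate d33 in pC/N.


d33 = 433 / 53 = 8.2 pC/N

8.2


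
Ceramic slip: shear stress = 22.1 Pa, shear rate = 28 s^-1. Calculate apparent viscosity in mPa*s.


eta = tau/gamma * 1000 = 22.1/28 * 1000 = 789.3 mPa*s

789.3


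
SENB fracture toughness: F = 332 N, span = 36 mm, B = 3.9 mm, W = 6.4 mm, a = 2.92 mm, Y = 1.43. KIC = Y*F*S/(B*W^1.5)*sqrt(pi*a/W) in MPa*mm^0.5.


KIC = 1.43*332*36/(3.9*6.4^1.5)*sqrt(pi*2.92/6.4) = 324.05

324.05


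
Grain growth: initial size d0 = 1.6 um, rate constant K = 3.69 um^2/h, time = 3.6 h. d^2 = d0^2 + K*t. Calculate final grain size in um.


d^2 = 1.6^2 + 3.69*3.6 = 15.844
d = sqrt(15.844) = 3.98 um

3.98


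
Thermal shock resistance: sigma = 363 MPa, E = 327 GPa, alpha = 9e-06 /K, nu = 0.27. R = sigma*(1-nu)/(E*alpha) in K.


R = 363*(1-0.27)/(327*1000*9e-06) = 90 K

90


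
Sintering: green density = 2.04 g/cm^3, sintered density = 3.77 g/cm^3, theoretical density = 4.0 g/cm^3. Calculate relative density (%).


Relative = 3.77 / 4.0 * 100 = 94.3%

94.3


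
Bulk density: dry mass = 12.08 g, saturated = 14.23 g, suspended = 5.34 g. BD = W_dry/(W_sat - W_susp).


BD = 12.08 / (14.23 - 5.34) = 12.08 / 8.89 = 1.359 g/cm^3

1.359


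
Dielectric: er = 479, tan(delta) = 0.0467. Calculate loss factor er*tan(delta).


Loss = 479 * 0.0467 = 22.369

22.369


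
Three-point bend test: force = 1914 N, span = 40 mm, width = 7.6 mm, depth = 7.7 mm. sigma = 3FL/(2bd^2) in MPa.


sigma = 3*1914*40/(2*7.6*7.7^2) = 254.9 MPa

254.9


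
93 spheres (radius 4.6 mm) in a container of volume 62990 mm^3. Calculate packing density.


V_sphere = 4/3*pi*4.6^3 = 407.7201 mm^3
Total V = 93*407.7201 = 37917.9693 mm^3
PD = 37917.9693 / 62990 = 0.602

0.602


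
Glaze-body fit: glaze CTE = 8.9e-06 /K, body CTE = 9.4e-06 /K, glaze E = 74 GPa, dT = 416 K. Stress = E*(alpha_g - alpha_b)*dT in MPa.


Stress = 74*1000*(8.9e-06 - 9.4e-06)*416 = -15.4 MPa

-15.4


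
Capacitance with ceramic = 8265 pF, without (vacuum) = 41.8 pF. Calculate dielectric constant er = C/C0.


er = 8265 / 41.8 = 197.73

197.73


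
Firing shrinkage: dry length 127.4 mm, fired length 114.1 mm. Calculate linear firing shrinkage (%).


FS = (127.4 - 114.1) / 127.4 * 100 = 10.44%

10.44


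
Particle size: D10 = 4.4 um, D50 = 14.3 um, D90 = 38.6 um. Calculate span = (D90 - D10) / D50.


Span = (38.6 - 4.4) / 14.3 = 34.2 / 14.3 = 2.392

2.392


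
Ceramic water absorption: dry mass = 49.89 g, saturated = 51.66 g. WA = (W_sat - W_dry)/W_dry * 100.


WA = (51.66 - 49.89) / 49.89 * 100 = 3.55%

3.55


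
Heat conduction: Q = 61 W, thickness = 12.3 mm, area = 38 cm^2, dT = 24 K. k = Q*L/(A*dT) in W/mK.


k = 61*12.3/1000/(38/10000*24) = 8.23 W/mK

8.23


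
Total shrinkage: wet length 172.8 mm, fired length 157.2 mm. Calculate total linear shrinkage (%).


TS = (172.8 - 157.2) / 172.8 * 100 = 9.03%

9.03


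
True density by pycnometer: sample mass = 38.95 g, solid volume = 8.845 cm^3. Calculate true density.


TD = 38.95 / 8.845 = 4.404 g/cm^3

4.404


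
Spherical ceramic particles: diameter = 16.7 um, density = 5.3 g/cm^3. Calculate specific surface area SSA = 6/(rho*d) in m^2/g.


SSA = 6 / (5.3 * 16.7) = 0.068 m^2/g

0.068


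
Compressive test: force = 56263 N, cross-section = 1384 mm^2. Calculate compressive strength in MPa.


CS = 56263 / 1384 = 40.7 MPa

40.7


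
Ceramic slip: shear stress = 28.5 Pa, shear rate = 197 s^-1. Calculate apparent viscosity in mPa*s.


eta = tau/gamma * 1000 = 28.5/197 * 1000 = 144.7 mPa*s

144.7


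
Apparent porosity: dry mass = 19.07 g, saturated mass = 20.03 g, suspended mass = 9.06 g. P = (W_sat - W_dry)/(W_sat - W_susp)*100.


P = (20.03 - 19.07) / (20.03 - 9.06) * 100 = 0.96 / 10.97 * 100 = 8.8%

8.8


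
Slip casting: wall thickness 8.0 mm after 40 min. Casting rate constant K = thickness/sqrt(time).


K = 8.0 / sqrt(40) = 8.0 / 6.3246 = 1.265 mm/min^0.5

1.265


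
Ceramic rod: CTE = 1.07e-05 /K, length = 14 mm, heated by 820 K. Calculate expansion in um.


dL = 1.07e-05 * 14 * 820 * 1000 = 122.836 um

122.836


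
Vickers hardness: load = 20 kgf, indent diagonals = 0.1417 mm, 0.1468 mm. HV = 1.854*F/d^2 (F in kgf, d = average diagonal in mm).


d_avg = (0.1417+0.1468)/2 = 0.14425 mm
HV = 1.854*20/0.14425^2 = 1782

1782


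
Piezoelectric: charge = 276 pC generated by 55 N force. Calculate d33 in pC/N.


d33 = 276 / 55 = 5.0 pC/N

5.0


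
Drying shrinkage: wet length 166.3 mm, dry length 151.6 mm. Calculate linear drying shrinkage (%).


DS = (166.3 - 151.6) / 166.3 * 100 = 8.84%

8.84


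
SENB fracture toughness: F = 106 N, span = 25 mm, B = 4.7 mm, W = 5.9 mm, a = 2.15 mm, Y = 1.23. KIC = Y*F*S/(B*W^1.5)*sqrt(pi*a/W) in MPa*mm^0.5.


KIC = 1.23*106*25/(4.7*5.9^1.5)*sqrt(pi*2.15/5.9) = 51.78

51.78


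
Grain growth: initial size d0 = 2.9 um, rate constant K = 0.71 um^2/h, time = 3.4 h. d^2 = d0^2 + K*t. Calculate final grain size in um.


d^2 = 2.9^2 + 0.71*3.4 = 10.824
d = sqrt(10.824) = 3.29 um

3.29


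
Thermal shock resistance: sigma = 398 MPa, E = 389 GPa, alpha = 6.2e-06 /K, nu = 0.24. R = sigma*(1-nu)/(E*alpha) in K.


R = 398*(1-0.24)/(389*1000*6.2e-06) = 125 K

125


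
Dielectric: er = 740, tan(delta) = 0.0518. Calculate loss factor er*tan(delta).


Loss = 740 * 0.0518 = 38.332

38.332


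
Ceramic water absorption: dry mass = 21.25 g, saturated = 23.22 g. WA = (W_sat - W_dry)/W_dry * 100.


WA = (23.22 - 21.25) / 21.25 * 100 = 9.27%

9.27


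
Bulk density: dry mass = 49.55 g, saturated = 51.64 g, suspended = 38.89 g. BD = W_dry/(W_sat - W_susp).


BD = 49.55 / (51.64 - 38.89) = 49.55 / 12.75 = 3.886 g/cm^3

3.886


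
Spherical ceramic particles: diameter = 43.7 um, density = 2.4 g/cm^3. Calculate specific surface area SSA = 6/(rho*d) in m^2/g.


SSA = 6 / (2.4 * 43.7) = 0.057 m^2/g

0.057


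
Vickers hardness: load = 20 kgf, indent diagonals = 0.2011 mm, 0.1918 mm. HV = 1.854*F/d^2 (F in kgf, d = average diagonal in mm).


d_avg = (0.2011+0.1918)/2 = 0.19645 mm
HV = 1.854*20/0.19645^2 = 961

961


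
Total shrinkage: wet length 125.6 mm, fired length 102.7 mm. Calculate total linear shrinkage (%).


TS = (125.6 - 102.7) / 125.6 * 100 = 18.23%

18.23


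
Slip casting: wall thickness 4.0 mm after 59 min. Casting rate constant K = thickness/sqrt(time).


K = 4.0 / sqrt(59) = 4.0 / 7.6811 = 0.521 mm/min^0.5

0.521


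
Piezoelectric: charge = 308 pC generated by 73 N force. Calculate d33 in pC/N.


d33 = 308 / 73 = 4.2 pC/N

4.2


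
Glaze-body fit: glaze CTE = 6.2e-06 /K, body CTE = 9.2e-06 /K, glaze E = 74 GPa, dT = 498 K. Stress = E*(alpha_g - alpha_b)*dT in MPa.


Stress = 74*1000*(6.2e-06 - 9.2e-06)*498 = -110.6 MPa

-110.6


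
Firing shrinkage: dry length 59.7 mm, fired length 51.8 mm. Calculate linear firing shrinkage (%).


FS = (59.7 - 51.8) / 59.7 * 100 = 13.23%

13.23


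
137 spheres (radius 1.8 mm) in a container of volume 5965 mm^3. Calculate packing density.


V_sphere = 4/3*pi*1.8^3 = 24.429 mm^3
Total V = 137*24.429 = 3346.773 mm^3
PD = 3346.773 / 5965 = 0.561

0.561


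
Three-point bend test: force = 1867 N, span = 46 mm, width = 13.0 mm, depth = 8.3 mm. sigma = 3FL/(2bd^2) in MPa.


sigma = 3*1867*46/(2*13.0*8.3^2) = 143.8 MPa

143.8


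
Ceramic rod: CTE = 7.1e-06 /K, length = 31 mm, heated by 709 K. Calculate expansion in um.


dL = 7.1e-06 * 31 * 709 * 1000 = 156.051 um

156.051


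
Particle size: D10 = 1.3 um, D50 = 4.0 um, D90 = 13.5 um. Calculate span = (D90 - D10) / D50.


Span = (13.5 - 1.3) / 4.0 = 12.2 / 4.0 = 3.05

3.05


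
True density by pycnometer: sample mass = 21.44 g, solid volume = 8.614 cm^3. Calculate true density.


TD = 21.44 / 8.614 = 2.489 g/cm^3

2.489


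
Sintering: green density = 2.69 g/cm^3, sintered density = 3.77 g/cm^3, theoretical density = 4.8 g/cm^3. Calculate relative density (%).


Relative = 3.77 / 4.8 * 100 = 78.5%

78.5


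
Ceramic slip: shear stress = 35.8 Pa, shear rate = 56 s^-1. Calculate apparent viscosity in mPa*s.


eta = tau/gamma * 1000 = 35.8/56 * 1000 = 639.3 mPa*s

639.3


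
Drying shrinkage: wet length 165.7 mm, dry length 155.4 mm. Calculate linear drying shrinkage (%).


DS = (165.7 - 155.4) / 165.7 * 100 = 6.22%

6.22


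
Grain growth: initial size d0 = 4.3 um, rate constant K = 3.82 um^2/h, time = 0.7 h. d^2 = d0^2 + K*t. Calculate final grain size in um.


d^2 = 4.3^2 + 3.82*0.7 = 21.164
d = sqrt(21.164) = 4.6 um

4.6


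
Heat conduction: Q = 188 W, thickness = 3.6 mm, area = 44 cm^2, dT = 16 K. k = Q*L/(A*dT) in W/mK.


k = 188*3.6/1000/(44/10000*16) = 9.61 W/mK

9.61


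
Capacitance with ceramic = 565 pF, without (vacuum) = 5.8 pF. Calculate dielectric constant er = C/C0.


er = 565 / 5.8 = 97.41

97.41


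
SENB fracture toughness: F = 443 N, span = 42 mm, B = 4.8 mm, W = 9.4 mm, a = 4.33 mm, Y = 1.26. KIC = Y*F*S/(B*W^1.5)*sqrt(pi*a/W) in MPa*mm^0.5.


KIC = 1.26*443*42/(4.8*9.4^1.5)*sqrt(pi*4.33/9.4) = 203.87

203.87


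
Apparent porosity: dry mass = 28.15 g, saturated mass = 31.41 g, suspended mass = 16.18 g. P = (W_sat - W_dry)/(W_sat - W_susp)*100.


P = (31.41 - 28.15) / (31.41 - 16.18) * 100 = 3.26 / 15.23 * 100 = 21.4%

21.4


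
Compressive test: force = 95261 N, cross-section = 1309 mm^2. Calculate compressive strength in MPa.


CS = 95261 / 1309 = 72.8 MPa

72.8


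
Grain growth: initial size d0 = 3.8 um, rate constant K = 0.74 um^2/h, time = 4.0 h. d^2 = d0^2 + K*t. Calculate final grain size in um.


d^2 = 3.8^2 + 0.74*4.0 = 17.4
d = sqrt(17.4) = 4.17 um

4.17


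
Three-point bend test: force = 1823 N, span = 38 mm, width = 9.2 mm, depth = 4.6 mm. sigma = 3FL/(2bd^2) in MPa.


sigma = 3*1823*38/(2*9.2*4.6^2) = 533.8 MPa

533.8


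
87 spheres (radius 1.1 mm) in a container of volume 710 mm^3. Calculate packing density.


V_sphere = 4/3*pi*1.1^3 = 5.5753 mm^3
Total V = 87*5.5753 = 485.0511 mm^3
PD = 485.0511 / 710 = 0.683

0.683


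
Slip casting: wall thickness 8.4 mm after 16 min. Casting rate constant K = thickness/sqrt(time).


K = 8.4 / sqrt(16) = 8.4 / 4.0 = 2.1 mm/min^0.5

2.1


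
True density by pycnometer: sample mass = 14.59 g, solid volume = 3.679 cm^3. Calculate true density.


TD = 14.59 / 3.679 = 3.966 g/cm^3

3.966


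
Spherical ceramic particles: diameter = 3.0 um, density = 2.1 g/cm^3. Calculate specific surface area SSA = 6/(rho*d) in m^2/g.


SSA = 6 / (2.1 * 3.0) = 0.952 m^2/g

0.952


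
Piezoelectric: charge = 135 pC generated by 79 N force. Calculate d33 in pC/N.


d33 = 135 / 79 = 1.7 pC/N

1.7


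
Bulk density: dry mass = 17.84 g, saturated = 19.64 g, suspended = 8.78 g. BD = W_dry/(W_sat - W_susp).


BD = 17.84 / (19.64 - 8.78) = 17.84 / 10.86 = 1.643 g/cm^3

1.643


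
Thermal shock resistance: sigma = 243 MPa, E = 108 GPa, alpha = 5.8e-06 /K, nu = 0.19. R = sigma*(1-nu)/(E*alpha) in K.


R = 243*(1-0.19)/(108*1000*5.8e-06) = 314 K

314


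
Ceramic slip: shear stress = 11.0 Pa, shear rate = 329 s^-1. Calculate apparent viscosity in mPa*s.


eta = tau/gamma * 1000 = 11.0/329 * 1000 = 33.4 mPa*s

33.4


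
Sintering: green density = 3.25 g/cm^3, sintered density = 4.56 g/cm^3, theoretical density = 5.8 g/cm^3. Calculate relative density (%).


Relative = 4.56 / 5.8 * 100 = 78.6%

78.6


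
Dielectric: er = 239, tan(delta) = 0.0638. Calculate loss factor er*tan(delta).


Loss = 239 * 0.0638 = 15.248

15.248


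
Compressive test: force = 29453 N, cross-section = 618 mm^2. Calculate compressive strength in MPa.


CS = 29453 / 618 = 47.7 MPa

47.7


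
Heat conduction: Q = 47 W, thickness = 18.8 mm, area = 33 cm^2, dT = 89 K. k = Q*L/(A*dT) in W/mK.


k = 47*18.8/1000/(33/10000*89) = 3.01 W/mK

3.01


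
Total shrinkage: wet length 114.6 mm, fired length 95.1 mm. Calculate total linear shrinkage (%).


TS = (114.6 - 95.1) / 114.6 * 100 = 17.02%

17.02


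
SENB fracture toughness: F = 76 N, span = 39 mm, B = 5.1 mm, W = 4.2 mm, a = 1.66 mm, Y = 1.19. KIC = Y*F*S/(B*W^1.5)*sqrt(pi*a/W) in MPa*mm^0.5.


KIC = 1.19*76*39/(5.1*4.2^1.5)*sqrt(pi*1.66/4.2) = 89.53

89.53


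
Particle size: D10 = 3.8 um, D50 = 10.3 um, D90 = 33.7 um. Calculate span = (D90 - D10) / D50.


Span = (33.7 - 3.8) / 10.3 = 29.9 / 10.3 = 2.903

2.903


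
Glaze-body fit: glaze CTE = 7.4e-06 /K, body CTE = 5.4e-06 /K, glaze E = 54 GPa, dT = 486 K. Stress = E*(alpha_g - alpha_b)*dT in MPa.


Stress = 54*1000*(7.4e-06 - 5.4e-06)*486 = 52.5 MPa

52.5


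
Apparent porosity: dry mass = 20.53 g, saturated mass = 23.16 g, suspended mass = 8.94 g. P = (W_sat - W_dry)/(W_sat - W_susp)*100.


P = (23.16 - 20.53) / (23.16 - 8.94) * 100 = 2.63 / 14.22 * 100 = 18.5%

18.5


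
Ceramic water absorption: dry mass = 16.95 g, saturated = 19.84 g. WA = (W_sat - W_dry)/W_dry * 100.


WA = (19.84 - 16.95) / 16.95 * 100 = 17.05%

17.05
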